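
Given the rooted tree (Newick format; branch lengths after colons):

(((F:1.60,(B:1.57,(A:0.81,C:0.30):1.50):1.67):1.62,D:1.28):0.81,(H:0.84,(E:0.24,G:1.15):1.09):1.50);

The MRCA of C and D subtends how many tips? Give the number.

The MRCA of C and D is the node subtending ((F,(B,(A,C))),D).
That clade contains 5 terminal taxa: A, B, C, D, F.

5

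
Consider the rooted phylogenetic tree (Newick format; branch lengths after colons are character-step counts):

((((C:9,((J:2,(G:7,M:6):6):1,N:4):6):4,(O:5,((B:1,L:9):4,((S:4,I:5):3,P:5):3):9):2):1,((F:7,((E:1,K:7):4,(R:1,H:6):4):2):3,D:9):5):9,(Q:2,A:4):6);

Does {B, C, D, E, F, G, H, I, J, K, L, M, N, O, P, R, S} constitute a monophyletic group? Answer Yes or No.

The most recent common ancestor of these taxa subtends (((C,((J,(G,M)),N)),(O,((B,L),((S,I),P)))),((F,((E,K),(R,H))),D)).
That clade has exactly 17 tips — every listed taxon and nothing else — so the group is monophyletic.

Yes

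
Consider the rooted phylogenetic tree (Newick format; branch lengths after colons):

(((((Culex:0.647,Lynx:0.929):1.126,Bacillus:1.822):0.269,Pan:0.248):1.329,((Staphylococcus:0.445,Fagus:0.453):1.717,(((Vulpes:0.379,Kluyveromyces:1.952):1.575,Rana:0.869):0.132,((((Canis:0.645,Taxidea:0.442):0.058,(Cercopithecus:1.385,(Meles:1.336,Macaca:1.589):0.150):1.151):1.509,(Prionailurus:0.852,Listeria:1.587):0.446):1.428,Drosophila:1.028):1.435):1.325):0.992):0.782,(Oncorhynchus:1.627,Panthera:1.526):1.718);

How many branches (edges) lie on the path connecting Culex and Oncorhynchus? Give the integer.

7

The MRCA of Culex and Oncorhynchus is the root of the tree.
From Culex up to that node: 5 branches. From Oncorhynchus up to the same node: 2 branches. Total: 5 + 2 = 7.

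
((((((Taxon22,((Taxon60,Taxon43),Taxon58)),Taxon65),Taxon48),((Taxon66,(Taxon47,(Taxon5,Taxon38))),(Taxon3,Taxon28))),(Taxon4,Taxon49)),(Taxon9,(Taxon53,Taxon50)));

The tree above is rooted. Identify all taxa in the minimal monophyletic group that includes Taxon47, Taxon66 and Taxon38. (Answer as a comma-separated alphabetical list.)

Tracing Taxon47: it sits inside (Taxon47,(Taxon5,Taxon38)).
Tracing Taxon66: it sits inside (Taxon66,(Taxon47,(Taxon5,Taxon38))).
Tracing Taxon38: it sits inside (Taxon5,Taxon38).
The smallest clade enclosing all 3 is (Taxon66,(Taxon47,(Taxon5,Taxon38))); the answer is its 4 terminal taxa in alphabetical order.

Taxon38, Taxon47, Taxon5, Taxon66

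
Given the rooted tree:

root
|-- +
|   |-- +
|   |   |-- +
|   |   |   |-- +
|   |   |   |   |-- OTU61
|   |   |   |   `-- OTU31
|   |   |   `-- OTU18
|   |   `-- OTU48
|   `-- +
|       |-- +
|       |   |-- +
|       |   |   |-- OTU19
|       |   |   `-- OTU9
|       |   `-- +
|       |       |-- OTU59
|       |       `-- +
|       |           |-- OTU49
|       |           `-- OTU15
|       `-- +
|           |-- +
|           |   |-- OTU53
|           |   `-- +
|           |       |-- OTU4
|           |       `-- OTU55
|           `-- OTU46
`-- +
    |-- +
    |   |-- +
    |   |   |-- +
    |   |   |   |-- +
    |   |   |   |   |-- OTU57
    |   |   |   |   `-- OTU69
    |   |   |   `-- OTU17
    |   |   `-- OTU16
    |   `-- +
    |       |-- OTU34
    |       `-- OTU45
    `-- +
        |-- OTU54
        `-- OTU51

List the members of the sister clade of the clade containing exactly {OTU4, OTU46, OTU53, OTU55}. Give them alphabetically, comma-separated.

The clade containing exactly {OTU4, OTU46, OTU53, OTU55} attaches to the tree at the node subtending (((OTU19,OTU9),(OTU59,(OTU49,OTU15))),((OTU53,(OTU4,OTU55)),OTU46)).
The other lineage descending from that same node — the sister group — is ((OTU19,OTU9),(OTU59,(OTU49,OTU15))); its 5 tips in alphabetical order are the answer.

OTU15, OTU19, OTU49, OTU59, OTU9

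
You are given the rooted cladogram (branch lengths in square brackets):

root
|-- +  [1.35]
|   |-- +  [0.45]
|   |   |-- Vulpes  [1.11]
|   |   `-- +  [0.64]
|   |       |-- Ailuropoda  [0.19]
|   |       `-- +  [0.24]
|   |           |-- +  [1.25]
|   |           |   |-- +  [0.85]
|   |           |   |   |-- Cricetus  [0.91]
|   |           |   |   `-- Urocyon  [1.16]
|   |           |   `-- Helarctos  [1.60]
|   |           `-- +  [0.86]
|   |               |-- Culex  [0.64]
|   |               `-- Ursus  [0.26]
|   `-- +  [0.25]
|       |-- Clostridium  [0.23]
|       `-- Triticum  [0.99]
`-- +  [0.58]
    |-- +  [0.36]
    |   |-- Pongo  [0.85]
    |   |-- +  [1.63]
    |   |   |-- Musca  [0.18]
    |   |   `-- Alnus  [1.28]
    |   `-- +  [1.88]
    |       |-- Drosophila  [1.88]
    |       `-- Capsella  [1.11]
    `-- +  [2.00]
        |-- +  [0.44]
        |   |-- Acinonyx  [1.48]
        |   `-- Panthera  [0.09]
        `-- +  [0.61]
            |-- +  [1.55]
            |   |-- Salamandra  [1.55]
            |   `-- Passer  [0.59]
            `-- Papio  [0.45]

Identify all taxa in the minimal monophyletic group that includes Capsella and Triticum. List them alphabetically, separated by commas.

Tracing Capsella: it sits inside (Drosophila,Capsella).
Tracing Triticum: it sits inside (Clostridium,Triticum).
The smallest clade enclosing both is the whole tree (their MRCA is the root), so the answer is all 19 tips in alphabetical order.

Acinonyx, Ailuropoda, Alnus, Capsella, Clostridium, Cricetus, Culex, Drosophila, Helarctos, Musca, Panthera, Papio, Passer, Pongo, Salamandra, Triticum, Urocyon, Ursus, Vulpes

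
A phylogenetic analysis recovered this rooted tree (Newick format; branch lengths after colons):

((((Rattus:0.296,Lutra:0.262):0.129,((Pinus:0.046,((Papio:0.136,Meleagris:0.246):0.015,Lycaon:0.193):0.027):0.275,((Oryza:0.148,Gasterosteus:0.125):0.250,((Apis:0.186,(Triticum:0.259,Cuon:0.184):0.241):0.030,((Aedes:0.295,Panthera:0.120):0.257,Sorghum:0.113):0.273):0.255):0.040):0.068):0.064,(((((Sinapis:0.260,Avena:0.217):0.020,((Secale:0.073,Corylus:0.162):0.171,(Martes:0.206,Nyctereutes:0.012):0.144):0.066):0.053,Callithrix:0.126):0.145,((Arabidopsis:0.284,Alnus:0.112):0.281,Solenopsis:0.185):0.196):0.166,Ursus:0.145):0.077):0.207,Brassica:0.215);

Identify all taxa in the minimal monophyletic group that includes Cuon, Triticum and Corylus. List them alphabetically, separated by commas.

Tracing Cuon: it sits inside (Triticum,Cuon).
Tracing Triticum: it sits inside (Triticum,Cuon).
Tracing Corylus: it sits inside (Secale,Corylus).
The smallest clade enclosing all 3 is (((Rattus,Lutra),((Pinus,((Papio,Meleagris),Lycaon)),((Oryza,Gasterosteus),((Apis,(Triticum,Cuon)),((Aedes,Panthera),Sorghum))))),(((((Sinapis,Avena),((Secale,Corylus),(Martes,Nyctereutes))),Callithrix),((Arabidopsis,Alnus),Solenopsis)),Ursus)); the answer is its 25 terminal taxa in alphabetical order.

Aedes, Alnus, Apis, Arabidopsis, Avena, Callithrix, Corylus, Cuon, Gasterosteus, Lutra, Lycaon, Martes, Meleagris, Nyctereutes, Oryza, Panthera, Papio, Pinus, Rattus, Secale, Sinapis, Solenopsis, Sorghum, Triticum, Ursus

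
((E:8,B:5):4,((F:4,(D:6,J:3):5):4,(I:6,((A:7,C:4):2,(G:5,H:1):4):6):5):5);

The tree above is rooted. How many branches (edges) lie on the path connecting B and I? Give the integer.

5

The MRCA of B and I is the root of the tree.
From B up to that node: 2 branches. From I up to the same node: 3 branches. Total: 2 + 3 = 5.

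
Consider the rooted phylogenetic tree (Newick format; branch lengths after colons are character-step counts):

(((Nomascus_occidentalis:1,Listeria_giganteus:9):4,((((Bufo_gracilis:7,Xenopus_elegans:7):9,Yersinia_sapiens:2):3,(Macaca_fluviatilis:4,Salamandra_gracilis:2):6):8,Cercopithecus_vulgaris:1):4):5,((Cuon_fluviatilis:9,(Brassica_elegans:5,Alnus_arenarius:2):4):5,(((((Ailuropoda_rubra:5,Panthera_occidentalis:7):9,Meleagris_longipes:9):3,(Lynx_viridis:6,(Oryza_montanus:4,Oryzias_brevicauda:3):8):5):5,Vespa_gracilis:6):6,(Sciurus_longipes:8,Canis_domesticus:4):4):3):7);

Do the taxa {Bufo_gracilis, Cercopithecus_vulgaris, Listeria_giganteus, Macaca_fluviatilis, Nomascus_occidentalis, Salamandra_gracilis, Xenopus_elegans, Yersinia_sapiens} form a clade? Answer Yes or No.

Yes

The most recent common ancestor of these taxa subtends ((Nomascus_occidentalis,Listeria_giganteus),((((Bufo_gracilis,Xenopus_elegans),Yersinia_sapiens),(Macaca_fluviatilis,Salamandra_gracilis)),Cercopithecus_vulgaris)).
That clade has exactly 8 tips — every listed taxon and nothing else — so the group is monophyletic.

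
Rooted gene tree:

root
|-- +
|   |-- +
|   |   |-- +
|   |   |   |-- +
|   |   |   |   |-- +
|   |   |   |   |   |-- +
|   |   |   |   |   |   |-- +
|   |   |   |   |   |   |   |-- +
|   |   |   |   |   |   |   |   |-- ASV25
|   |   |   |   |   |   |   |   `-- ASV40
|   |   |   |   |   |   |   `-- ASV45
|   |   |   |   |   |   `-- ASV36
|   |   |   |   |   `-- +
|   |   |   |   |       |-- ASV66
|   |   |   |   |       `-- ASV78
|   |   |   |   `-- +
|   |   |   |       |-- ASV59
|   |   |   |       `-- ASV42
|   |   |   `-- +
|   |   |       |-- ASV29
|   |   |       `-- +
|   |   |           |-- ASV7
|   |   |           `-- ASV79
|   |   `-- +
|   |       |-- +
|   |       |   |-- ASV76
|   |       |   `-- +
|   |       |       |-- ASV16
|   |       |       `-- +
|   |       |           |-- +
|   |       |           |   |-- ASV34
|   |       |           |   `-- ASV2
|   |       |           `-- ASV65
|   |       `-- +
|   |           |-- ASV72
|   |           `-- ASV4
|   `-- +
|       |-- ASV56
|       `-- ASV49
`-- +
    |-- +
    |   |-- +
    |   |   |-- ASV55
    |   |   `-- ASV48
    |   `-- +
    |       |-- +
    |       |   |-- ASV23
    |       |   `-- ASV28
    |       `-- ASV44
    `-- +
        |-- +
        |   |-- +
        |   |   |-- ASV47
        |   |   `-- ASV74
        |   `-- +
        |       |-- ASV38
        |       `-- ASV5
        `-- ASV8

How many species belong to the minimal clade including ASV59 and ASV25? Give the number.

The MRCA of ASV59 and ASV25 is the node subtending (((((ASV25,ASV40),ASV45),ASV36),(ASV66,ASV78)),(ASV59,ASV42)).
That clade contains 8 terminal taxa: ASV25, ASV36, ASV40, ASV42, ASV45, ASV59, ASV66, ASV78.

8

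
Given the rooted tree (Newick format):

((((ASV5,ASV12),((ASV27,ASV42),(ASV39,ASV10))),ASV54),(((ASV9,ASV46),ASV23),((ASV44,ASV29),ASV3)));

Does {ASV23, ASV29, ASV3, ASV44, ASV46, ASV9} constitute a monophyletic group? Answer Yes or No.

The most recent common ancestor of these taxa subtends (((ASV9,ASV46),ASV23),((ASV44,ASV29),ASV3)).
That clade has exactly 6 tips — every listed taxon and nothing else — so the group is monophyletic.

Yes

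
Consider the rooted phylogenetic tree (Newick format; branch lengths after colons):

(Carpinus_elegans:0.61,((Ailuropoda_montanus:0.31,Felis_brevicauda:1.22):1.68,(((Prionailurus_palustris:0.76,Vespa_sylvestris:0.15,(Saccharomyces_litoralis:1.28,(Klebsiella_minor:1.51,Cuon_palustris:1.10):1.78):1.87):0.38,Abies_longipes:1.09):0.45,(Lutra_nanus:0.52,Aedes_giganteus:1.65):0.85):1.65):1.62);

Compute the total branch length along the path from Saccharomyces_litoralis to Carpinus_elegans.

7.86

The path runs Saccharomyces_litoralis → … → MRCA → … → Carpinus_elegans; the MRCA is the root of the tree.
Branch lengths along that path: 1.28 + 1.87 + 0.38 + 0.45 + 1.65 + 1.62 + 0.61 = 7.86.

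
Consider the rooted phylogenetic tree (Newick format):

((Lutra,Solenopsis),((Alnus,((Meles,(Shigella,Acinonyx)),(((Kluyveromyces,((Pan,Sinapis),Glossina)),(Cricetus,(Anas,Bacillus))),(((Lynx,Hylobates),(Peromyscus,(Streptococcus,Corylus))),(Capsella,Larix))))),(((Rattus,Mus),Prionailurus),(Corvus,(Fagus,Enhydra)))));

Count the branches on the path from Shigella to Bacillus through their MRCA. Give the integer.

8

The MRCA of Shigella and Bacillus is the node subtending ((Meles,(Shigella,Acinonyx)),(((Kluyveromyces,((Pan,Sinapis),Glossina)),(Cricetus,(Anas,Bacillus))),(((Lynx,Hylobates),(Peromyscus,(Streptococcus,Corylus))),(Capsella,Larix)))).
From Shigella up to that node: 3 branches. From Bacillus up to the same node: 5 branches. Total: 3 + 5 = 8.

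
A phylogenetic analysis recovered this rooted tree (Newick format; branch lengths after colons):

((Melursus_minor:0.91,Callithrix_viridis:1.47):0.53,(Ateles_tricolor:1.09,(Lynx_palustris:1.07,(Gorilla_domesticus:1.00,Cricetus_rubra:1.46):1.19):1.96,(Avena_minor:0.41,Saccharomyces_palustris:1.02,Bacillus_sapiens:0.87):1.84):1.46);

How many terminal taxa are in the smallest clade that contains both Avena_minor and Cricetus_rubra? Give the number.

7

The MRCA of Avena_minor and Cricetus_rubra is the node subtending (Ateles_tricolor,(Lynx_palustris,(Gorilla_domesticus,Cricetus_rubra)),(Avena_minor,Saccharomyces_palustris,Bacillus_sapiens)).
That clade contains 7 terminal taxa: Ateles_tricolor, Avena_minor, Bacillus_sapiens, Cricetus_rubra, Gorilla_domesticus, Lynx_palustris, Saccharomyces_palustris.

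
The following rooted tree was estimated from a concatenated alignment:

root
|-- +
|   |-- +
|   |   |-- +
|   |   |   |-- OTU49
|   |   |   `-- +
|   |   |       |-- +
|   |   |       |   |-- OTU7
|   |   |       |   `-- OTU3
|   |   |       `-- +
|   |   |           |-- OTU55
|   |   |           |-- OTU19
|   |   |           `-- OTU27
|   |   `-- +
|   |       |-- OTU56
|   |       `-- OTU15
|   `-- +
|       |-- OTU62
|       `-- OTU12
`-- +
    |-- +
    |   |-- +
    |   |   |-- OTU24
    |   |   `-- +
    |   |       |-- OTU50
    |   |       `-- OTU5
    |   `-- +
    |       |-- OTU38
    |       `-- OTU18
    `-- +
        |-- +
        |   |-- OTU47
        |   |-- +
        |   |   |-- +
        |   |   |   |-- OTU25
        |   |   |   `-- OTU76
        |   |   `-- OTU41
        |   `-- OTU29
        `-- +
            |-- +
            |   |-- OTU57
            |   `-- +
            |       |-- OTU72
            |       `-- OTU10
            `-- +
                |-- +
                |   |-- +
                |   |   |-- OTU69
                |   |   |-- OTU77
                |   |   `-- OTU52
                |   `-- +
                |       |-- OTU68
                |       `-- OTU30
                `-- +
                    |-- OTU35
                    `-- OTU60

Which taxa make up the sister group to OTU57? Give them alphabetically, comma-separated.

OTU57 attaches to the tree at the node subtending (OTU57,(OTU72,OTU10)).
The other lineage descending from that same node — the sister group — is (OTU72,OTU10); its 2 tips in alphabetical order are the answer.

OTU10, OTU72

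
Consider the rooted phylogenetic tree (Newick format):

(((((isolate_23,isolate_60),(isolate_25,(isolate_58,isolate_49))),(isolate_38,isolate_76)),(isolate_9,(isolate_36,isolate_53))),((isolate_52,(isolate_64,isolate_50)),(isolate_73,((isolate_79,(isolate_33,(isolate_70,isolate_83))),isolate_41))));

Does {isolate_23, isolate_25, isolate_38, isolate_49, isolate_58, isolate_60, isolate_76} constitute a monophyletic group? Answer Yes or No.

Yes

The most recent common ancestor of these taxa subtends (((isolate_23,isolate_60),(isolate_25,(isolate_58,isolate_49))),(isolate_38,isolate_76)).
That clade has exactly 7 tips — every listed taxon and nothing else — so the group is monophyletic.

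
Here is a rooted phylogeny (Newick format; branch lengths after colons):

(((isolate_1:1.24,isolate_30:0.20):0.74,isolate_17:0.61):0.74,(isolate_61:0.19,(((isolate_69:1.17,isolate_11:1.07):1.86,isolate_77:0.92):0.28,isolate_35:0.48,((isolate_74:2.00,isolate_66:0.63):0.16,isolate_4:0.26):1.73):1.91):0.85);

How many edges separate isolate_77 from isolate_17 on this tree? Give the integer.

The MRCA of isolate_77 and isolate_17 is the root of the tree.
From isolate_77 up to that node: 4 branches. From isolate_17 up to the same node: 2 branches. Total: 4 + 2 = 6.

6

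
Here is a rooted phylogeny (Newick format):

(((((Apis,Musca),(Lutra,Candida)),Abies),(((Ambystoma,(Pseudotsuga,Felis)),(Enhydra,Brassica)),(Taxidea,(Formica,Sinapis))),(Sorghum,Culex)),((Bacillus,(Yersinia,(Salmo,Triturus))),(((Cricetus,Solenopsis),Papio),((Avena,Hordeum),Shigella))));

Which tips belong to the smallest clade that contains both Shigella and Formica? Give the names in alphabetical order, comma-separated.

Abies, Ambystoma, Apis, Avena, Bacillus, Brassica, Candida, Cricetus, Culex, Enhydra, Felis, Formica, Hordeum, Lutra, Musca, Papio, Pseudotsuga, Salmo, Shigella, Sinapis, Solenopsis, Sorghum, Taxidea, Triturus, Yersinia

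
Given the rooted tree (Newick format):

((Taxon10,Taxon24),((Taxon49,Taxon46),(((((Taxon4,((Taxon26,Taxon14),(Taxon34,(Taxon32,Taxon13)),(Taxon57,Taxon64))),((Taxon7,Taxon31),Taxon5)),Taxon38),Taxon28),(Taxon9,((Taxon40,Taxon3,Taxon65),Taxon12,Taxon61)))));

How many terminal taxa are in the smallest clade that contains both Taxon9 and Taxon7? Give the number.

19

The MRCA of Taxon9 and Taxon7 is the node subtending (((((Taxon4,((Taxon26,Taxon14),(Taxon34,(Taxon32,Taxon13)),(Taxon57,Taxon64))),((Taxon7,Taxon31),Taxon5)),Taxon38),Taxon28),(Taxon9,((Taxon40,Taxon3,Taxon65),Taxon12,Taxon61))).
That clade contains 19 terminal taxa: Taxon12, Taxon13, Taxon14, Taxon26, Taxon28, Taxon3, Taxon31, Taxon32, Taxon34, Taxon38, Taxon4, Taxon40, Taxon5, Taxon57, Taxon61, Taxon64, Taxon65, Taxon7, Taxon9.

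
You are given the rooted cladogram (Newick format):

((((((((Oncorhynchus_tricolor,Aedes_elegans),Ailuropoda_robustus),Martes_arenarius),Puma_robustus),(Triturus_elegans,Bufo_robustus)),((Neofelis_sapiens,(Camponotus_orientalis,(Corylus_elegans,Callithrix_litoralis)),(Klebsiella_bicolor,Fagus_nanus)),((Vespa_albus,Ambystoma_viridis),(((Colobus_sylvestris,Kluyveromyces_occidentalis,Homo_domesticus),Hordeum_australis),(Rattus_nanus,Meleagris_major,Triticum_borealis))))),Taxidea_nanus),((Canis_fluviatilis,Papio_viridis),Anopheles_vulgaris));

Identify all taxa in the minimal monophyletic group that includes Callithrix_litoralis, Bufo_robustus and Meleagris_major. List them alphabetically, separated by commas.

Aedes_elegans, Ailuropoda_robustus, Ambystoma_viridis, Bufo_robustus, Callithrix_litoralis, Camponotus_orientalis, Colobus_sylvestris, Corylus_elegans, Fagus_nanus, Homo_domesticus, Hordeum_australis, Klebsiella_bicolor, Kluyveromyces_occidentalis, Martes_arenarius, Meleagris_major, Neofelis_sapiens, Oncorhynchus_tricolor, Puma_robustus, Rattus_nanus, Triticum_borealis, Triturus_elegans, Vespa_albus

Tracing Callithrix_litoralis: it sits inside (Corylus_elegans,Callithrix_litoralis).
Tracing Bufo_robustus: it sits inside (Triturus_elegans,Bufo_robustus).
Tracing Meleagris_major: it sits inside (Rattus_nanus,Meleagris_major,Triticum_borealis).
The smallest clade enclosing all 3 is ((((((Oncorhynchus_tricolor,Aedes_elegans),Ailuropoda_robustus),Martes_arenarius),Puma_robustus),(Triturus_elegans,Bufo_robustus)),((Neofelis_sapiens,(Camponotus_orientalis,(Corylus_elegans,Callithrix_litoralis)),(Klebsiella_bicolor,Fagus_nanus)),((Vespa_albus,Ambystoma_viridis),(((Colobus_sylvestris,Kluyveromyces_occidentalis,Homo_domesticus),Hordeum_australis),(Rattus_nanus,Meleagris_major,Triticum_borealis))))); the answer is its 22 terminal taxa in alphabetical order.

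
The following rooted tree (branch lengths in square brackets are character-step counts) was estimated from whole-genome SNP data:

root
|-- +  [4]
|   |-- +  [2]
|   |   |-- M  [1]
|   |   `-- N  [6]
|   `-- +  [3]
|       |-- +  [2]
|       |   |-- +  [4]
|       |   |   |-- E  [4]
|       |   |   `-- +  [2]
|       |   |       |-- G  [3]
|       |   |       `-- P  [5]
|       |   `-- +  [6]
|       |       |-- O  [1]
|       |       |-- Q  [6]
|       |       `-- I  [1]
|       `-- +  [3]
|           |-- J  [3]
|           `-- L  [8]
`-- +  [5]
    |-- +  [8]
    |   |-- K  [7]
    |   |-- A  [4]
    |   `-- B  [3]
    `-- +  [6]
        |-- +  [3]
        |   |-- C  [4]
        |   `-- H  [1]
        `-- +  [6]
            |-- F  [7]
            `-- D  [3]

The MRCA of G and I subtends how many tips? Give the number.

6

The MRCA of G and I is the node subtending ((E,(G,P)),(O,Q,I)).
That clade contains 6 terminal taxa: E, G, I, O, P, Q.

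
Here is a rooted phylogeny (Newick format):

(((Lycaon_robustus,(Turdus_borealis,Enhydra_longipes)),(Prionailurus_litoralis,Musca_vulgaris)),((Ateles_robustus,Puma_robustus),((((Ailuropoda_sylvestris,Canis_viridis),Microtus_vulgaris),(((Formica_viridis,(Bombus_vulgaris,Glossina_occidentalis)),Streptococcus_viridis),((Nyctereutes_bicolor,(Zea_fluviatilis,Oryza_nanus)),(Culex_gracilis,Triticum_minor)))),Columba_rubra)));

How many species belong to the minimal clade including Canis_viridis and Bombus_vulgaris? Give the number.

12

The MRCA of Canis_viridis and Bombus_vulgaris is the node subtending (((Ailuropoda_sylvestris,Canis_viridis),Microtus_vulgaris),(((Formica_viridis,(Bombus_vulgaris,Glossina_occidentalis)),Streptococcus_viridis),((Nyctereutes_bicolor,(Zea_fluviatilis,Oryza_nanus)),(Culex_gracilis,Triticum_minor)))).
That clade contains 12 terminal taxa: Ailuropoda_sylvestris, Bombus_vulgaris, Canis_viridis, Culex_gracilis, Formica_viridis, Glossina_occidentalis, Microtus_vulgaris, Nyctereutes_bicolor, Oryza_nanus, Streptococcus_viridis, Triticum_minor, Zea_fluviatilis.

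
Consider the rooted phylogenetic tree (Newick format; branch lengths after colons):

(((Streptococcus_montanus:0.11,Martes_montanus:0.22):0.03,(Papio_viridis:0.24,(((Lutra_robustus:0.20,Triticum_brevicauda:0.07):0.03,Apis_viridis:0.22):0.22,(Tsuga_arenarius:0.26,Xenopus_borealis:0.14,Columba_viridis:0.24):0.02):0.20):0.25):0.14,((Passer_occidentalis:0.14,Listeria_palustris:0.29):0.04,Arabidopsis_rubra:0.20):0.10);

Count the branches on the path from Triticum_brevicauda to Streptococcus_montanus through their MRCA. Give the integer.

The MRCA of Triticum_brevicauda and Streptococcus_montanus is the node subtending ((Streptococcus_montanus,Martes_montanus),(Papio_viridis,(((Lutra_robustus,Triticum_brevicauda),Apis_viridis),(Tsuga_arenarius,Xenopus_borealis,Columba_viridis)))).
From Triticum_brevicauda up to that node: 5 branches. From Streptococcus_montanus up to the same node: 2 branches. Total: 5 + 2 = 7.

7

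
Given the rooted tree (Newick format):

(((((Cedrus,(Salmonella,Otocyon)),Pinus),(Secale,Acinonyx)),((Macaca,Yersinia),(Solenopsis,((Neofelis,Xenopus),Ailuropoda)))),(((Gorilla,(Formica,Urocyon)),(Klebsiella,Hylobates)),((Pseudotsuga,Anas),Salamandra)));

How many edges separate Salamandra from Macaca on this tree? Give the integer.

7

The MRCA of Salamandra and Macaca is the root of the tree.
From Salamandra up to that node: 3 branches. From Macaca up to the same node: 4 branches. Total: 3 + 4 = 7.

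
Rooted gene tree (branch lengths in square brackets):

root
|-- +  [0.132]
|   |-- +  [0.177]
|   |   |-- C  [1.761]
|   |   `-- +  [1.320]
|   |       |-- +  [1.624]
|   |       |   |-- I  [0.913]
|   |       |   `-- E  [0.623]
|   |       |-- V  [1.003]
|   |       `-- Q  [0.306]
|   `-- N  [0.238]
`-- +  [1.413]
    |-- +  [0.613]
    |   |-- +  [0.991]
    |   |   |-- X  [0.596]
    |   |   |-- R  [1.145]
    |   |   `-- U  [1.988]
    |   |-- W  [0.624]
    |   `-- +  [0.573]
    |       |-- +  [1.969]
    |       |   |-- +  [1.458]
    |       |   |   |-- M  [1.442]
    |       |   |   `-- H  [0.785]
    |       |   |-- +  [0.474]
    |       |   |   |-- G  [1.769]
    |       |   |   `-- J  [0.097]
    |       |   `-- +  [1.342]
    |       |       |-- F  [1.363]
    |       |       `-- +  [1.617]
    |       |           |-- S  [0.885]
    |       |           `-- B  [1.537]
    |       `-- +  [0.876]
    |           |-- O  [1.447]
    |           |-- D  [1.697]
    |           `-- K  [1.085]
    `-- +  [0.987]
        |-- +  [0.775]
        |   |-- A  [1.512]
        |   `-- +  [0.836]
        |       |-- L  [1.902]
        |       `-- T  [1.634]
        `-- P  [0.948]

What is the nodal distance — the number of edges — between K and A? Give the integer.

7

The MRCA of K and A is the node subtending (((X,R,U),W,(((M,H),(G,J),(F,(S,B))),(O,D,K))),((A,(L,T)),P)).
From K up to that node: 4 branches. From A up to the same node: 3 branches. Total: 4 + 3 = 7.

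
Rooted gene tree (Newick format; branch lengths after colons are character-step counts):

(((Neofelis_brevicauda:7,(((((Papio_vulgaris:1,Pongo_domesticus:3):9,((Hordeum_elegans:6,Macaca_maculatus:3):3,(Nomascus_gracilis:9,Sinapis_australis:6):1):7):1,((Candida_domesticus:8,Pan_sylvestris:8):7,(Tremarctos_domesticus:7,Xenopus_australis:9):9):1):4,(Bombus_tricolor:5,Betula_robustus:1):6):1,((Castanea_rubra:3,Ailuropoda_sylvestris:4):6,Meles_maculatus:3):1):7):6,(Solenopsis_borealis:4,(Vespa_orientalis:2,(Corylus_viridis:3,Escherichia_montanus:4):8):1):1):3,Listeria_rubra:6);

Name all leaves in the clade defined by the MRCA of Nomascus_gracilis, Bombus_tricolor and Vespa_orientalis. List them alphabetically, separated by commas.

Tracing Nomascus_gracilis: it sits inside (Nomascus_gracilis,Sinapis_australis).
Tracing Bombus_tricolor: it sits inside (Bombus_tricolor,Betula_robustus).
Tracing Vespa_orientalis: it sits inside (Vespa_orientalis,(Corylus_viridis,Escherichia_montanus)).
The smallest clade enclosing all 3 is ((Neofelis_brevicauda,(((((Papio_vulgaris,Pongo_domesticus),((Hordeum_elegans,Macaca_maculatus),(Nomascus_gracilis,Sinapis_australis))),((Candida_domesticus,Pan_sylvestris),(Tremarctos_domesticus,Xenopus_australis))),(Bombus_tricolor,Betula_robustus)),((Castanea_rubra,Ailuropoda_sylvestris),Meles_maculatus))),(Solenopsis_borealis,(Vespa_orientalis,(Corylus_viridis,Escherichia_montanus)))); the answer is its 20 terminal taxa in alphabetical order.

Ailuropoda_sylvestris, Betula_robustus, Bombus_tricolor, Candida_domesticus, Castanea_rubra, Corylus_viridis, Escherichia_montanus, Hordeum_elegans, Macaca_maculatus, Meles_maculatus, Neofelis_brevicauda, Nomascus_gracilis, Pan_sylvestris, Papio_vulgaris, Pongo_domesticus, Sinapis_australis, Solenopsis_borealis, Tremarctos_domesticus, Vespa_orientalis, Xenopus_australis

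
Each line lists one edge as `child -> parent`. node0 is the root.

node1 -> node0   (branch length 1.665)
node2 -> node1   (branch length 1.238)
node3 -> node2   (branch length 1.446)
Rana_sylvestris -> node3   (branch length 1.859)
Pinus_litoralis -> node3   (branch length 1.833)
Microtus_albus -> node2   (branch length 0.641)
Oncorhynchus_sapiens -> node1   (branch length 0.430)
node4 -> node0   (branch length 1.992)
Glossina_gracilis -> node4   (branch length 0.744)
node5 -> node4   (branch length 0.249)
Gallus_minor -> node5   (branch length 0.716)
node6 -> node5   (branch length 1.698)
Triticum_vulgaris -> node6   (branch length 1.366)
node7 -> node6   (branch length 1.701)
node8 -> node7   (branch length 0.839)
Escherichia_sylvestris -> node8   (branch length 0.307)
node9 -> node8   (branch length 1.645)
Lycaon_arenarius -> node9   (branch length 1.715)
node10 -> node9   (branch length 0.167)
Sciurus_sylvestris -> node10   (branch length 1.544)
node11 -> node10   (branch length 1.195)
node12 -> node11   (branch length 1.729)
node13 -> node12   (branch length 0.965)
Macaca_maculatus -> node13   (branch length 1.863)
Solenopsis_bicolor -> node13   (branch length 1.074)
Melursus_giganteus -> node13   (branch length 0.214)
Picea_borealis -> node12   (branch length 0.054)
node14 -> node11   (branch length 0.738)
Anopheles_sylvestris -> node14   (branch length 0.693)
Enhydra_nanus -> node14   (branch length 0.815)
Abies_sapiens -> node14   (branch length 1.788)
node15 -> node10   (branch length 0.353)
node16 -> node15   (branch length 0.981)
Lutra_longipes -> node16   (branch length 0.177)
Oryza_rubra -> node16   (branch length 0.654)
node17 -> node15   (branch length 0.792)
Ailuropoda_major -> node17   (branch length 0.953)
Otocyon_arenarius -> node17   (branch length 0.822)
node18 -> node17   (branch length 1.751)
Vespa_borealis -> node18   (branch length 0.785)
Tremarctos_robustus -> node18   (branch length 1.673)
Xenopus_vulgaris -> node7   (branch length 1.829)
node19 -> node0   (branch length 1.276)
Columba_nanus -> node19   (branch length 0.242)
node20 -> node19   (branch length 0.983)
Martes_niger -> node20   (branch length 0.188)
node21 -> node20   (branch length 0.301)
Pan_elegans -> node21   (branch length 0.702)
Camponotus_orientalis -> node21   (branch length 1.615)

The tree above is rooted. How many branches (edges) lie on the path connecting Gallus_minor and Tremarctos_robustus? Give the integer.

The MRCA of Gallus_minor and Tremarctos_robustus is the node subtending (Gallus_minor,(Triticum_vulgaris,((Escherichia_sylvestris,(Lycaon_arenarius,(Sciurus_sylvestris,(((Macaca_maculatus,Solenopsis_bicolor,Melursus_giganteus),Picea_borealis),(Anopheles_sylvestris,Enhydra_nanus,Abies_sapiens)),((Lutra_longipes,Oryza_rubra),(Ailuropoda_major,Otocyon_arenarius,(Vespa_borealis,Tremarctos_robustus)))))),Xenopus_vulgaris))).
From Gallus_minor up to that node: 1 branch. From Tremarctos_robustus up to the same node: 9 branches. Total: 1 + 9 = 10.

10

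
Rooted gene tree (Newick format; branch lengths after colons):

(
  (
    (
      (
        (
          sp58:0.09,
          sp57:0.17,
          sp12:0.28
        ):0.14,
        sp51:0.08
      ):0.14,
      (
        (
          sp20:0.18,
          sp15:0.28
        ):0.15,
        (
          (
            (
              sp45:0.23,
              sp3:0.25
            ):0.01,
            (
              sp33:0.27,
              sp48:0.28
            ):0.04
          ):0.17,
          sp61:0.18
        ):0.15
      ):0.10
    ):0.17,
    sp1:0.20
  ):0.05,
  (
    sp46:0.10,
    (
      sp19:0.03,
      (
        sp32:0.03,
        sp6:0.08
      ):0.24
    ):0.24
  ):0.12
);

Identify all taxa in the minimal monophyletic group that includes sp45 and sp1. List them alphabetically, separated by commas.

sp1, sp12, sp15, sp20, sp3, sp33, sp45, sp48, sp51, sp57, sp58, sp61

Tracing sp45: it sits inside (sp45,sp3).
Tracing sp1: it sits inside ((((sp58,sp57,sp12),sp51),((sp20,sp15),(((sp45,sp3),(sp33,sp48)),sp61))),sp1).
The smallest clade enclosing both is ((((sp58,sp57,sp12),sp51),((sp20,sp15),(((sp45,sp3),(sp33,sp48)),sp61))),sp1); the answer is its 12 terminal taxa in alphabetical order.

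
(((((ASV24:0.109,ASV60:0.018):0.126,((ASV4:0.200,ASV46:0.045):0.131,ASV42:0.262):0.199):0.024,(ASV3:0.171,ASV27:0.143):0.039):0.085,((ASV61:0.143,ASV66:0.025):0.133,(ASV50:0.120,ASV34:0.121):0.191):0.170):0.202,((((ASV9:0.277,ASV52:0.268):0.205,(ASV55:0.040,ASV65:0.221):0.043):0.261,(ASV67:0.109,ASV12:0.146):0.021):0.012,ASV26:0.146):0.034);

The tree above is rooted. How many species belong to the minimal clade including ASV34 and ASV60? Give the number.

The MRCA of ASV34 and ASV60 is the node subtending ((((ASV24,ASV60),((ASV4,ASV46),ASV42)),(ASV3,ASV27)),((ASV61,ASV66),(ASV50,ASV34))).
That clade contains 11 terminal taxa: ASV24, ASV27, ASV3, ASV34, ASV4, ASV42, ASV46, ASV50, ASV60, ASV61, ASV66.

11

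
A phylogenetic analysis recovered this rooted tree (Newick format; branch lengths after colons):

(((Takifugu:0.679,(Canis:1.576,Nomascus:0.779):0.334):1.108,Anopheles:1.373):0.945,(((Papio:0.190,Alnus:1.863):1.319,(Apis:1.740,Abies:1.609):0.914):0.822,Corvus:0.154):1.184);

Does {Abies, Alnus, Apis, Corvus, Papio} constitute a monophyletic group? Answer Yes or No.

Yes

The most recent common ancestor of these taxa subtends (((Papio,Alnus),(Apis,Abies)),Corvus).
That clade has exactly 5 tips — every listed taxon and nothing else — so the group is monophyletic.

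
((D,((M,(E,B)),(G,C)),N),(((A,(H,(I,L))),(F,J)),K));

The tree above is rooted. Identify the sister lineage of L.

L attaches to the tree at the node subtending (I,L).
The other lineage descending from that same node — the sister group — is the single tip I.

I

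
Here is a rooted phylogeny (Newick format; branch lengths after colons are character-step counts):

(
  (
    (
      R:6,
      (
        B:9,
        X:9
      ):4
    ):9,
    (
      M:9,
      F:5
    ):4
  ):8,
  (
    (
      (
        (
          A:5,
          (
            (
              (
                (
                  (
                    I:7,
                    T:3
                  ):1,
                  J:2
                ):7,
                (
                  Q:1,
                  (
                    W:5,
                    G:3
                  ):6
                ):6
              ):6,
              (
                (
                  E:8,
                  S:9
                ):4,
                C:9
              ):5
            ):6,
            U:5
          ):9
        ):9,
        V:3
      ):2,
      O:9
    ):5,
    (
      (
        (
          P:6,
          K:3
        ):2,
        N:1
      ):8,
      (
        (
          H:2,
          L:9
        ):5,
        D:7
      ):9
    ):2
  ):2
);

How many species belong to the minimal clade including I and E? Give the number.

The MRCA of I and E is the node subtending ((((I,T),J),(Q,(W,G))),((E,S),C)).
That clade contains 9 terminal taxa: C, E, G, I, J, Q, S, T, W.

9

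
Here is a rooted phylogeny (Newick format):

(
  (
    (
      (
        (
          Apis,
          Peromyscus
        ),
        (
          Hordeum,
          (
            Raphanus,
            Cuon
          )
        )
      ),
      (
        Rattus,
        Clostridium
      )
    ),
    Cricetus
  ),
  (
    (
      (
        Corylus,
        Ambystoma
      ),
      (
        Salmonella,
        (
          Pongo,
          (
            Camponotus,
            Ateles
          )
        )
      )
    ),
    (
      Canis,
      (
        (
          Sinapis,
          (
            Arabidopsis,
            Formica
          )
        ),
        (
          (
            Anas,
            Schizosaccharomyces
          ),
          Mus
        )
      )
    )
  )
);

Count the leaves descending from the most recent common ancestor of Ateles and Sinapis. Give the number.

The MRCA of Ateles and Sinapis is the node subtending (((Corylus,Ambystoma),(Salmonella,(Pongo,(Camponotus,Ateles)))),(Canis,((Sinapis,(Arabidopsis,Formica)),((Anas,Schizosaccharomyces),Mus)))).
That clade contains 13 terminal taxa: Ambystoma, Anas, Arabidopsis, Ateles, Camponotus, Canis, Corylus, Formica, Mus, Pongo, Salmonella, Schizosaccharomyces, Sinapis.

13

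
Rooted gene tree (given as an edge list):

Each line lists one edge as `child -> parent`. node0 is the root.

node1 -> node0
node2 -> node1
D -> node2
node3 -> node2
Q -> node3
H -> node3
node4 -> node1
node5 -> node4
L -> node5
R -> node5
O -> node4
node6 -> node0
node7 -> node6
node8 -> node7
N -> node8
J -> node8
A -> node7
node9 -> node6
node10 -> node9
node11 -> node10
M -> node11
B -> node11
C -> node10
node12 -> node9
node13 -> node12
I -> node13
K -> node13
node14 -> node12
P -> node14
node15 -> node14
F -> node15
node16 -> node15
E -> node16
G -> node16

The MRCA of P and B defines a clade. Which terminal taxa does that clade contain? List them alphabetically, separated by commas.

Tracing P: it sits inside (P,(F,(E,G))).
Tracing B: it sits inside (M,B).
The smallest clade enclosing both is (((M,B),C),((I,K),(P,(F,(E,G))))); the answer is its 9 terminal taxa in alphabetical order.

B, C, E, F, G, I, K, M, P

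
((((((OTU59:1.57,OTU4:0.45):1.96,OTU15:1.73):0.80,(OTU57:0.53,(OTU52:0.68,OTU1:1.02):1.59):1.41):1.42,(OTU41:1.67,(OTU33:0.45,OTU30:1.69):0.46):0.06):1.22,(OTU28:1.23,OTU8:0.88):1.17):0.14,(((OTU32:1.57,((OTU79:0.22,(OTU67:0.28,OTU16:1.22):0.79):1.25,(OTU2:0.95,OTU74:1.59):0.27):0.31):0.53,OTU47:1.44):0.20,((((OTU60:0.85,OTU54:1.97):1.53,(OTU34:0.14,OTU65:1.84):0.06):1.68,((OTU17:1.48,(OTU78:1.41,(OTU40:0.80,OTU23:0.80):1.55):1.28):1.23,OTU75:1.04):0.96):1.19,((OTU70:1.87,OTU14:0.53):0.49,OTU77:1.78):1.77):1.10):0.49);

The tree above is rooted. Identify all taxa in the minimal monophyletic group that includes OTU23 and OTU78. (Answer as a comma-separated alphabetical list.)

Tracing OTU23: it sits inside (OTU40,OTU23).
Tracing OTU78: it sits inside (OTU78,(OTU40,OTU23)).
The smallest clade enclosing both is (OTU78,(OTU40,OTU23)); the answer is its 3 terminal taxa in alphabetical order.

OTU23, OTU40, OTU78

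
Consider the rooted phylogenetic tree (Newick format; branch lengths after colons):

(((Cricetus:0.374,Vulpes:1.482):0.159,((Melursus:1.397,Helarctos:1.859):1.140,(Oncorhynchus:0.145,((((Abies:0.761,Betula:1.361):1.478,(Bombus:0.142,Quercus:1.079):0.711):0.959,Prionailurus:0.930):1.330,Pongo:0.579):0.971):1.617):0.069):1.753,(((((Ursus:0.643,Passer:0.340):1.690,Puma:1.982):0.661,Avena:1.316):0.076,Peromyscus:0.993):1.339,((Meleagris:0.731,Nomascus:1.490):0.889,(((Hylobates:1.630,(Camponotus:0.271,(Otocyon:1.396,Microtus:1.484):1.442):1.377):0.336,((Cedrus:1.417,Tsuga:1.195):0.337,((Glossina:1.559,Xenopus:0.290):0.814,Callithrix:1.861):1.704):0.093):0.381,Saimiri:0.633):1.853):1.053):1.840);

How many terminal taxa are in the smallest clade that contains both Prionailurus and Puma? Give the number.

28

The MRCA of Prionailurus and Puma is the root, so the clade is the entire tree.
That clade contains 28 terminal taxa: Abies, Avena, Betula, Bombus, Callithrix, Camponotus, Cedrus, Cricetus, Glossina, Helarctos, Hylobates, Meleagris, Melursus, Microtus, Nomascus, Oncorhynchus, Otocyon, Passer, Peromyscus, Pongo, Prionailurus, Puma, Quercus, Saimiri, Tsuga, Ursus, Vulpes, Xenopus.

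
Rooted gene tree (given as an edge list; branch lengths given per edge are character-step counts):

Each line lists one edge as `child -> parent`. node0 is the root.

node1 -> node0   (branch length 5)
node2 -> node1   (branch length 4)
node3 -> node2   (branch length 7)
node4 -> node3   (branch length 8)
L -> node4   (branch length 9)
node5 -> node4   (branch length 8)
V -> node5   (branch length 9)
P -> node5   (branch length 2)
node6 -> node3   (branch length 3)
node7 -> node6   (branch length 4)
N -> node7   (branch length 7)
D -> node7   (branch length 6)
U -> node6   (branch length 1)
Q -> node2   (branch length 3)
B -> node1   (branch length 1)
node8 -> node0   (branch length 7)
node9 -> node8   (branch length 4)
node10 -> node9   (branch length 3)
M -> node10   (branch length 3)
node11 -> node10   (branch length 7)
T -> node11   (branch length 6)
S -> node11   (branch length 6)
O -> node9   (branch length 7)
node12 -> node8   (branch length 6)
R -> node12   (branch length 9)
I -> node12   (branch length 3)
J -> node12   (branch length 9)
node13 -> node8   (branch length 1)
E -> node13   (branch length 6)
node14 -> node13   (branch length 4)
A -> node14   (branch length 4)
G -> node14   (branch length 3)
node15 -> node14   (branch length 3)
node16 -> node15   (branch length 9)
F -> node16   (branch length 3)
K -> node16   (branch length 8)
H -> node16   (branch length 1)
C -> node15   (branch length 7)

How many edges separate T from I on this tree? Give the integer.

6

The MRCA of T and I is the node subtending (((M,(T,S)),O),(R,I,J),(E,(A,G,((F,K,H),C)))).
From T up to that node: 4 branches. From I up to the same node: 2 branches. Total: 4 + 2 = 6.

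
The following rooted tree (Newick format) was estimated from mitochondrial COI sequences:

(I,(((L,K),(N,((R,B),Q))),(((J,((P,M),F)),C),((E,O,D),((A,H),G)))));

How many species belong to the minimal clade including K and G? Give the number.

17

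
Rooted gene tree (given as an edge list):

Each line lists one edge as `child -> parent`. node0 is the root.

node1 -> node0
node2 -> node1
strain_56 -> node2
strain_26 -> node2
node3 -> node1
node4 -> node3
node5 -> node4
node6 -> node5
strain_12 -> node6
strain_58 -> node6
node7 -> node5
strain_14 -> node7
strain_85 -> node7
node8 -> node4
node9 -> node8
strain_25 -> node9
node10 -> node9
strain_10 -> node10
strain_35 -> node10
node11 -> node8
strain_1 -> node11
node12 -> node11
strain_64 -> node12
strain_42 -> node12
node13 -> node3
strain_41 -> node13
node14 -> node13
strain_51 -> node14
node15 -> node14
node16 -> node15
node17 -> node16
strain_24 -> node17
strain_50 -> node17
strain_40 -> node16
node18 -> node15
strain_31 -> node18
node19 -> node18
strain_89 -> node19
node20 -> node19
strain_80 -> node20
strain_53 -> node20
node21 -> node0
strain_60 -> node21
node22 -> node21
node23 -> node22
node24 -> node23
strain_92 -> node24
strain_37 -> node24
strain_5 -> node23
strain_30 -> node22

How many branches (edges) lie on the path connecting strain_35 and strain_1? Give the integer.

The MRCA of strain_35 and strain_1 is the node subtending ((strain_25,(strain_10,strain_35)),(strain_1,(strain_64,strain_42))).
From strain_35 up to that node: 3 branches. From strain_1 up to the same node: 2 branches. Total: 3 + 2 = 5.

5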